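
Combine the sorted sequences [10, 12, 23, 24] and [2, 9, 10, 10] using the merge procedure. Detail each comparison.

Merging process:

Compare 10 vs 2: take 2 from right. Merged: [2]
Compare 10 vs 9: take 9 from right. Merged: [2, 9]
Compare 10 vs 10: take 10 from left. Merged: [2, 9, 10]
Compare 12 vs 10: take 10 from right. Merged: [2, 9, 10, 10]
Compare 12 vs 10: take 10 from right. Merged: [2, 9, 10, 10, 10]
Append remaining from left: [12, 23, 24]. Merged: [2, 9, 10, 10, 10, 12, 23, 24]

Final merged array: [2, 9, 10, 10, 10, 12, 23, 24]
Total comparisons: 5

The merged array is [2, 9, 10, 10, 10, 12, 23, 24], requiring 5 comparisons. The merge step runs in O(n) time where n is the total number of elements.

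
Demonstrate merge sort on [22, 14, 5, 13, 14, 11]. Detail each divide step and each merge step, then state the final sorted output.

Merge sort trace:

Split: [22, 14, 5, 13, 14, 11] -> [22, 14, 5] and [13, 14, 11]
  Split: [22, 14, 5] -> [22] and [14, 5]
    Split: [14, 5] -> [14] and [5]
    Merge: [14] + [5] -> [5, 14]
  Merge: [22] + [5, 14] -> [5, 14, 22]
  Split: [13, 14, 11] -> [13] and [14, 11]
    Split: [14, 11] -> [14] and [11]
    Merge: [14] + [11] -> [11, 14]
  Merge: [13] + [11, 14] -> [11, 13, 14]
Merge: [5, 14, 22] + [11, 13, 14] -> [5, 11, 13, 14, 14, 22]

Final sorted array: [5, 11, 13, 14, 14, 22]

The merge sort proceeds by recursively splitting the array and merging sorted halves.
After all merges, the sorted array is [5, 11, 13, 14, 14, 22].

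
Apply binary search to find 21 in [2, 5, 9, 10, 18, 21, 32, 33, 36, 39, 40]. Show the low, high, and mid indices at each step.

Binary search for 21 in [2, 5, 9, 10, 18, 21, 32, 33, 36, 39, 40]:

lo=0, hi=10, mid=5, arr[mid]=21 -> Found target at index 5!

Binary search finds 21 at index 5 after 1 comparisons. The search repeatedly halves the search space by comparing with the middle element.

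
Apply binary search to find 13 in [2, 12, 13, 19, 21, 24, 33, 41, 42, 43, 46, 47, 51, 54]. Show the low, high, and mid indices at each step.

Binary search for 13 in [2, 12, 13, 19, 21, 24, 33, 41, 42, 43, 46, 47, 51, 54]:

lo=0, hi=13, mid=6, arr[mid]=33 -> 33 > 13, search left half
lo=0, hi=5, mid=2, arr[mid]=13 -> Found target at index 2!

Binary search finds 13 at index 2 after 2 comparisons. The search repeatedly halves the search space by comparing with the middle element.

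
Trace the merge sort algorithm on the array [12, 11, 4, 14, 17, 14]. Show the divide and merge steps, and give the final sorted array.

Merge sort trace:

Split: [12, 11, 4, 14, 17, 14] -> [12, 11, 4] and [14, 17, 14]
  Split: [12, 11, 4] -> [12] and [11, 4]
    Split: [11, 4] -> [11] and [4]
    Merge: [11] + [4] -> [4, 11]
  Merge: [12] + [4, 11] -> [4, 11, 12]
  Split: [14, 17, 14] -> [14] and [17, 14]
    Split: [17, 14] -> [17] and [14]
    Merge: [17] + [14] -> [14, 17]
  Merge: [14] + [14, 17] -> [14, 14, 17]
Merge: [4, 11, 12] + [14, 14, 17] -> [4, 11, 12, 14, 14, 17]

Final sorted array: [4, 11, 12, 14, 14, 17]

The merge sort proceeds by recursively splitting the array and merging sorted halves.
After all merges, the sorted array is [4, 11, 12, 14, 14, 17].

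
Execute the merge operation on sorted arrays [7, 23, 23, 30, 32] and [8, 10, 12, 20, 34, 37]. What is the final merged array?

Merging process:

Compare 7 vs 8: take 7 from left. Merged: [7]
Compare 23 vs 8: take 8 from right. Merged: [7, 8]
Compare 23 vs 10: take 10 from right. Merged: [7, 8, 10]
Compare 23 vs 12: take 12 from right. Merged: [7, 8, 10, 12]
Compare 23 vs 20: take 20 from right. Merged: [7, 8, 10, 12, 20]
Compare 23 vs 34: take 23 from left. Merged: [7, 8, 10, 12, 20, 23]
Compare 23 vs 34: take 23 from left. Merged: [7, 8, 10, 12, 20, 23, 23]
Compare 30 vs 34: take 30 from left. Merged: [7, 8, 10, 12, 20, 23, 23, 30]
Compare 32 vs 34: take 32 from left. Merged: [7, 8, 10, 12, 20, 23, 23, 30, 32]
Append remaining from right: [34, 37]. Merged: [7, 8, 10, 12, 20, 23, 23, 30, 32, 34, 37]

Final merged array: [7, 8, 10, 12, 20, 23, 23, 30, 32, 34, 37]
Total comparisons: 9

The merged array is [7, 8, 10, 12, 20, 23, 23, 30, 32, 34, 37], requiring 9 comparisons. The merge step runs in O(n) time where n is the total number of elements.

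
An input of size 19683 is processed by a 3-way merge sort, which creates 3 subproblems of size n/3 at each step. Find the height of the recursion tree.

For divide and conquer with division factor 3:

Problem sizes at each level:
Level 0: 19683
Level 1: 6561
Level 2: 2187
Level 3: 729
Level 4: 243
Level 5: 81
Level 6: 27
Level 7: 9
Level 8: 3
Level 9: 1

The root is level 0 and the size-1 base case is level 9 (the tree spans levels 0 through 9, i.e. 10 levels counting the root), so the depth is the number of divisions: log_3(19683) = 9

The recursion tree depth is log_3(19683) = 9. At each level, the problem size is divided by 3, so it takes 9 divisions to reduce to a base case of size 1. The algorithm makes 3 recursive calls at each level.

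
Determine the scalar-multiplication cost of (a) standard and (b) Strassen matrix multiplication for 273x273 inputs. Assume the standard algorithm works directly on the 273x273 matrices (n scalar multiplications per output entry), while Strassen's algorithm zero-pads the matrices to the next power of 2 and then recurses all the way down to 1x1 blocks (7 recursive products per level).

Matrix multiplication for 273x273 matrices:

Strassen's algorithm requires power-of-2 dimensions. Pad 273x273 to 512x512 (next power of 2).

Standard algorithm: 273^3 = 20346417 multiplications
Strassen's algorithm: 7^(log2(512)) = 7^9 = 40353607 multiplications
Difference: 20346417 - 40353607 = -20007190 (Strassen uses MORE here due to padding overhead — for small or just-over-power-of-2 n, padding can outweigh the per-level savings)

Standard: 20346417 multiplications (273^3). Strassen: 40353607 multiplications (7^9, after padding to 512x512). Strassen reduces 8 recursive multiplications to 7 at each level.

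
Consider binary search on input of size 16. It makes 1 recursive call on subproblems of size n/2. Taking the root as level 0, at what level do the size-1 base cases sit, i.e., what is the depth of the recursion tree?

For divide and conquer with division factor 2:

Problem sizes at each level:
Level 0: 16
Level 1: 8
Level 2: 4
Level 3: 2
Level 4: 1

The root is level 0 and the size-1 base case is level 4 (the tree spans levels 0 through 4, i.e. 5 levels counting the root), so the depth is the number of divisions: log_2(16) = 4

The recursion tree depth is log_2(16) = 4. At each level, the problem size is divided by 2, so it takes 4 divisions to reduce to a base case of size 1. The algorithm makes 1 recursive call at each level.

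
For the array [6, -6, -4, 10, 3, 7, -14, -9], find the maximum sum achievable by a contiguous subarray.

Using Kadane's algorithm on [6, -6, -4, 10, 3, 7, -14, -9]:

Scanning through the array:
Position 1 (value -6): max_ending_here = 0, max_so_far = 6
Position 2 (value -4): max_ending_here = -4, max_so_far = 6
Position 3 (value 10): max_ending_here = 10, max_so_far = 10
Position 4 (value 3): max_ending_here = 13, max_so_far = 13
Position 5 (value 7): max_ending_here = 20, max_so_far = 20
Position 6 (value -14): max_ending_here = 6, max_so_far = 20
Position 7 (value -9): max_ending_here = -3, max_so_far = 20

Maximum subarray: [10, 3, 7]
Maximum sum: 20

The maximum subarray is [10, 3, 7] with sum 20. This subarray runs from index 3 to index 5.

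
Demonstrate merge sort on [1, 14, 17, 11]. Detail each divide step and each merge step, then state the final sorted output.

Merge sort trace:

Split: [1, 14, 17, 11] -> [1, 14] and [17, 11]
  Split: [1, 14] -> [1] and [14]
  Merge: [1] + [14] -> [1, 14]
  Split: [17, 11] -> [17] and [11]
  Merge: [17] + [11] -> [11, 17]
Merge: [1, 14] + [11, 17] -> [1, 11, 14, 17]

Final sorted array: [1, 11, 14, 17]

The merge sort proceeds by recursively splitting the array and merging sorted halves.
After all merges, the sorted array is [1, 11, 14, 17].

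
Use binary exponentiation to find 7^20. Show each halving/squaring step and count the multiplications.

Computing 7^20 by squaring (build up from 7^1; each line after the first costs one multiplication):

7^1 = 7
7^2 = (7^1)^2 = 7^2 = 49
7^4 = (7^2)^2 = 49^2 = 2401
7^5 = 7 * 7^4 = 7 * 2401 = 16807
7^10 = (7^5)^2 = 16807^2 = 282475249
7^20 = (7^10)^2 = 282475249^2 = 79792266297612001

Result: 79792266297612001
Multiplications needed: 5 (5 lines after 7^1)

7^20 = 79792266297612001. Using exponentiation by squaring, this requires 5 multiplications. The key idea: if the exponent is even, square the half-power; if odd, multiply by the base once.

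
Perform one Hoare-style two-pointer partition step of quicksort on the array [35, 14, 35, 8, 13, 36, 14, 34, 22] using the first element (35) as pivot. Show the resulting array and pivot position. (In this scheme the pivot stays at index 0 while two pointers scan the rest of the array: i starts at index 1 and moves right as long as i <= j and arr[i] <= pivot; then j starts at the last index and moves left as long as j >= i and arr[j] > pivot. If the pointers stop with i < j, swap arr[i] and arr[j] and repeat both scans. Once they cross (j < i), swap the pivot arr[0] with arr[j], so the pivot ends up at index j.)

Hoare-style two-pointer partition with pivot = 35:

Initial array: [35, 14, 35, 8, 13, 36, 14, 34, 22]

Pointers start at i = 1, j = 8.
i stops at index 5 (arr[5]=36 > 35), j stops at index 8 (arr[8]=22 <= 35): swap arr[5] and arr[8], array becomes [35, 14, 35, 8, 13, 22, 14, 34, 36]
i ends at 8, j ends at 7: the pointers have crossed (j < i), so scanning stops.

Swap pivot arr[0] with arr[7] to place pivot at position 7: [34, 14, 35, 8, 13, 22, 14, 35, 36]
Pivot position: 7

After partitioning with pivot 35, the array becomes [34, 14, 35, 8, 13, 22, 14, 35, 36]. The pivot is placed at index 7. All elements to the left of the pivot are <= 35, and all elements to the right are > 35.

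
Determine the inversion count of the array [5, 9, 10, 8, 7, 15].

Finding inversions in [5, 9, 10, 8, 7, 15]:

(1, 3): arr[1]=9 > arr[3]=8
(1, 4): arr[1]=9 > arr[4]=7
(2, 3): arr[2]=10 > arr[3]=8
(2, 4): arr[2]=10 > arr[4]=7
(3, 4): arr[3]=8 > arr[4]=7

Total inversions: 5

The array has 5 inversion(s): (1,3), (1,4), (2,3), (2,4), (3,4). Each pair (i,j) satisfies i < j and arr[i] > arr[j].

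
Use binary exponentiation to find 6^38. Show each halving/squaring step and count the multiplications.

Computing 6^38 by squaring (build up from 6^1; each line after the first costs one multiplication):

6^1 = 6
6^2 = (6^1)^2 = 6^2 = 36
6^4 = (6^2)^2 = 36^2 = 1296
6^8 = (6^4)^2 = 1296^2 = 1679616
6^9 = 6 * 6^8 = 6 * 1679616 = 10077696
6^18 = (6^9)^2 = 10077696^2 = 101559956668416
6^19 = 6 * 6^18 = 6 * 101559956668416 = 609359740010496
6^38 = (6^19)^2 = 609359740010496^2 = 371319292745659279662190166016

Result: 371319292745659279662190166016
Multiplications needed: 7 (7 lines after 6^1)

6^38 = 371319292745659279662190166016. Using exponentiation by squaring, this requires 7 multiplications. The key idea: if the exponent is even, square the half-power; if odd, multiply by the base once.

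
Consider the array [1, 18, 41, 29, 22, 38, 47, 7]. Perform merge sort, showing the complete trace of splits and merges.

Merge sort trace:

Split: [1, 18, 41, 29, 22, 38, 47, 7] -> [1, 18, 41, 29] and [22, 38, 47, 7]
  Split: [1, 18, 41, 29] -> [1, 18] and [41, 29]
    Split: [1, 18] -> [1] and [18]
    Merge: [1] + [18] -> [1, 18]
    Split: [41, 29] -> [41] and [29]
    Merge: [41] + [29] -> [29, 41]
  Merge: [1, 18] + [29, 41] -> [1, 18, 29, 41]
  Split: [22, 38, 47, 7] -> [22, 38] and [47, 7]
    Split: [22, 38] -> [22] and [38]
    Merge: [22] + [38] -> [22, 38]
    Split: [47, 7] -> [47] and [7]
    Merge: [47] + [7] -> [7, 47]
  Merge: [22, 38] + [7, 47] -> [7, 22, 38, 47]
Merge: [1, 18, 29, 41] + [7, 22, 38, 47] -> [1, 7, 18, 22, 29, 38, 41, 47]

Final sorted array: [1, 7, 18, 22, 29, 38, 41, 47]

The merge sort proceeds by recursively splitting the array and merging sorted halves.
After all merges, the sorted array is [1, 7, 18, 22, 29, 38, 41, 47].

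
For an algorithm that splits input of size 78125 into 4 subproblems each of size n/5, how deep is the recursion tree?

For divide and conquer with division factor 5:

Problem sizes at each level:
Level 0: 78125
Level 1: 15625
Level 2: 3125
Level 3: 625
Level 4: 125
Level 5: 25
Level 6: 5
Level 7: 1

The root is level 0 and the size-1 base case is level 7 (the tree spans levels 0 through 7, i.e. 8 levels counting the root), so the depth is the number of divisions: log_5(78125) = 7

The recursion tree depth is log_5(78125) = 7. At each level, the problem size is divided by 5, so it takes 7 divisions to reduce to a base case of size 1. The algorithm makes 4 recursive calls at each level.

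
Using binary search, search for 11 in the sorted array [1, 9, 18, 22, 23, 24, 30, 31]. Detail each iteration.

Binary search for 11 in [1, 9, 18, 22, 23, 24, 30, 31]:

lo=0, hi=7, mid=3, arr[mid]=22 -> 22 > 11, search left half
lo=0, hi=2, mid=1, arr[mid]=9 -> 9 < 11, search right half
lo=2, hi=2, mid=2, arr[mid]=18 -> 18 > 11, search left half
lo=2 > hi=1, target 11 not found

Binary search determines that 11 is not in the array after 3 comparisons. The search space was exhausted without finding the target.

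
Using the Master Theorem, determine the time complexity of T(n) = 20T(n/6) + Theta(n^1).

Master Theorem for T(n) = 20T(n/6) + O(n^1):

a = 20, b = 6, c = 1
log_b(a) = log_6(20) = 1.6720

Case 1: c = 1 < log_6(20) = 1.6720
T(n) = O(n^(log_6 20))

For T(n) = 20T(n/6) + O(n^1): log_6(20) = 1.6720. This is Case 1 of the Master Theorem (c < log_b(a), work dominated by leaves), giving O(n^(log_6 20)).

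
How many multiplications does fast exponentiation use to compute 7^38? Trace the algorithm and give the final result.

Computing 7^38 by squaring (build up from 7^1; each line after the first costs one multiplication):

7^1 = 7
7^2 = (7^1)^2 = 7^2 = 49
7^4 = (7^2)^2 = 49^2 = 2401
7^8 = (7^4)^2 = 2401^2 = 5764801
7^9 = 7 * 7^8 = 7 * 5764801 = 40353607
7^18 = (7^9)^2 = 40353607^2 = 1628413597910449
7^19 = 7 * 7^18 = 7 * 1628413597910449 = 11398895185373143
7^38 = (7^19)^2 = 11398895185373143^2 = 129934811447123020117172145698449

Result: 129934811447123020117172145698449
Multiplications needed: 7 (7 lines after 7^1)

7^38 = 129934811447123020117172145698449. Using exponentiation by squaring, this requires 7 multiplications. The key idea: if the exponent is even, square the half-power; if odd, multiply by the base once.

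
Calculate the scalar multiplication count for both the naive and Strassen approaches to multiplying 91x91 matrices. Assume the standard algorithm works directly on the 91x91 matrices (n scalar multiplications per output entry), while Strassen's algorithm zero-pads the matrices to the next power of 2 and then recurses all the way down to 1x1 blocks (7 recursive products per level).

Matrix multiplication for 91x91 matrices:

Strassen's algorithm requires power-of-2 dimensions. Pad 91x91 to 128x128 (next power of 2).

Standard algorithm: 91^3 = 753571 multiplications
Strassen's algorithm: 7^(log2(128)) = 7^7 = 823543 multiplications
Difference: 753571 - 823543 = -69972 (Strassen uses MORE here due to padding overhead — for small or just-over-power-of-2 n, padding can outweigh the per-level savings)

Standard: 753571 multiplications (91^3). Strassen: 823543 multiplications (7^7, after padding to 128x128). Strassen reduces 8 recursive multiplications to 7 at each level.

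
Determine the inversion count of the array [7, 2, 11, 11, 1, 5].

Finding inversions in [7, 2, 11, 11, 1, 5]:

(0, 1): arr[0]=7 > arr[1]=2
(0, 4): arr[0]=7 > arr[4]=1
(0, 5): arr[0]=7 > arr[5]=5
(1, 4): arr[1]=2 > arr[4]=1
(2, 4): arr[2]=11 > arr[4]=1
(2, 5): arr[2]=11 > arr[5]=5
(3, 4): arr[3]=11 > arr[4]=1
(3, 5): arr[3]=11 > arr[5]=5

Total inversions: 8

The array has 8 inversion(s): (0,1), (0,4), (0,5), (1,4), (2,4), (2,5), (3,4), (3,5). Each pair (i,j) satisfies i < j and arr[i] > arr[j].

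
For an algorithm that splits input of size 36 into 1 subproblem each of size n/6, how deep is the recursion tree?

For divide and conquer with division factor 6:

Problem sizes at each level:
Level 0: 36
Level 1: 6
Level 2: 1

The root is level 0 and the size-1 base case is level 2 (the tree spans levels 0 through 2, i.e. 3 levels counting the root), so the depth is the number of divisions: log_6(36) = 2

The recursion tree depth is log_6(36) = 2. At each level, the problem size is divided by 6, so it takes 2 divisions to reduce to a base case of size 1. The algorithm makes 1 recursive call at each level.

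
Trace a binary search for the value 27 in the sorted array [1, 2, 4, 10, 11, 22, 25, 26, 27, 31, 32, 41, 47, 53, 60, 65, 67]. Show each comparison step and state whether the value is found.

Binary search for 27 in [1, 2, 4, 10, 11, 22, 25, 26, 27, 31, 32, 41, 47, 53, 60, 65, 67]:

lo=0, hi=16, mid=8, arr[mid]=27 -> Found target at index 8!

Binary search finds 27 at index 8 after 1 comparisons. The search repeatedly halves the search space by comparing with the middle element.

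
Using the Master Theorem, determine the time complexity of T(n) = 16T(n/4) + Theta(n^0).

Master Theorem for T(n) = 16T(n/4) + O(n^0):

a = 16, b = 4, c = 0
log_b(a) = log_4(16) = 2.0000

Case 1: c = 0 < log_4(16) = 2.0000
T(n) = O(n^(log_4 16)) = O(n^2)

For T(n) = 16T(n/4) + O(n^0): log_4(16) = 2.0000. This is Case 1 of the Master Theorem (c < log_b(a), work dominated by leaves), giving O(n^2).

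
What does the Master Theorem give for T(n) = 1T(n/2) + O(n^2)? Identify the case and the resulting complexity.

Master Theorem for T(n) = 1T(n/2) + O(n^2):

a = 1, b = 2, c = 2
log_b(a) = log_2(1) = 0.0000

Case 3: c = 2 > log_2(1) = 0.0000
T(n) = O(n^2) = O(n^2)

For T(n) = 1T(n/2) + O(n^2): log_2(1) = 0.0000. This is Case 3 of the Master Theorem (c > log_b(a), work dominated by root), giving O(n^2).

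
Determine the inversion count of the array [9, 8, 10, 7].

Finding inversions in [9, 8, 10, 7]:

(0, 1): arr[0]=9 > arr[1]=8
(0, 3): arr[0]=9 > arr[3]=7
(1, 3): arr[1]=8 > arr[3]=7
(2, 3): arr[2]=10 > arr[3]=7

Total inversions: 4

The array has 4 inversion(s): (0,1), (0,3), (1,3), (2,3). Each pair (i,j) satisfies i < j and arr[i] > arr[j].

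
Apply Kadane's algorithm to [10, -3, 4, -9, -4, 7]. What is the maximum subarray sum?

Using Kadane's algorithm on [10, -3, 4, -9, -4, 7]:

Scanning through the array:
Position 1 (value -3): max_ending_here = 7, max_so_far = 10
Position 2 (value 4): max_ending_here = 11, max_so_far = 11
Position 3 (value -9): max_ending_here = 2, max_so_far = 11
Position 4 (value -4): max_ending_here = -2, max_so_far = 11
Position 5 (value 7): max_ending_here = 7, max_so_far = 11

Maximum subarray: [10, -3, 4]
Maximum sum: 11

The maximum subarray is [10, -3, 4] with sum 11. This subarray runs from index 0 to index 2.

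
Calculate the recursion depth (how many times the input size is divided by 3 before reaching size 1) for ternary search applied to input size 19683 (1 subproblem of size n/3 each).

For divide and conquer with division factor 3:

Problem sizes at each level:
Level 0: 19683
Level 1: 6561
Level 2: 2187
Level 3: 729
Level 4: 243
Level 5: 81
Level 6: 27
Level 7: 9
Level 8: 3
Level 9: 1

The root is level 0 and the size-1 base case is level 9 (the tree spans levels 0 through 9, i.e. 10 levels counting the root), so the depth is the number of divisions: log_3(19683) = 9

The recursion tree depth is log_3(19683) = 9. At each level, the problem size is divided by 3, so it takes 9 divisions to reduce to a base case of size 1. The algorithm makes 1 recursive call at each level.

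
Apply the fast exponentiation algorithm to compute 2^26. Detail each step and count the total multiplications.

Computing 2^26 by squaring (build up from 2^1; each line after the first costs one multiplication):

2^1 = 2
2^2 = (2^1)^2 = 2^2 = 4
2^3 = 2 * 2^2 = 2 * 4 = 8
2^6 = (2^3)^2 = 8^2 = 64
2^12 = (2^6)^2 = 64^2 = 4096
2^13 = 2 * 2^12 = 2 * 4096 = 8192
2^26 = (2^13)^2 = 8192^2 = 67108864

Result: 67108864
Multiplications needed: 6 (6 lines after 2^1)

2^26 = 67108864. Using exponentiation by squaring, this requires 6 multiplications. The key idea: if the exponent is even, square the half-power; if odd, multiply by the base once.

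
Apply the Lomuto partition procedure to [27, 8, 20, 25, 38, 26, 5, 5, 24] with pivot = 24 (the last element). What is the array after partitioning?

Lomuto partition with pivot = 24:

Initial array: [27, 8, 20, 25, 38, 26, 5, 5, 24]

arr[0]=27 > 24: no swap
arr[1]=8 <= 24: swap with position 0, array becomes [8, 27, 20, 25, 38, 26, 5, 5, 24]
arr[2]=20 <= 24: swap with position 1, array becomes [8, 20, 27, 25, 38, 26, 5, 5, 24]
arr[3]=25 > 24: no swap
arr[4]=38 > 24: no swap
arr[5]=26 > 24: no swap
arr[6]=5 <= 24: swap with position 2, array becomes [8, 20, 5, 25, 38, 26, 27, 5, 24]
arr[7]=5 <= 24: swap with position 3, array becomes [8, 20, 5, 5, 38, 26, 27, 25, 24]

Place pivot at position 4: [8, 20, 5, 5, 24, 26, 27, 25, 38]
Pivot position: 4

After partitioning with pivot 24, the array becomes [8, 20, 5, 5, 24, 26, 27, 25, 38]. The pivot is placed at index 4. All elements to the left of the pivot are <= 24, and all elements to the right are > 24.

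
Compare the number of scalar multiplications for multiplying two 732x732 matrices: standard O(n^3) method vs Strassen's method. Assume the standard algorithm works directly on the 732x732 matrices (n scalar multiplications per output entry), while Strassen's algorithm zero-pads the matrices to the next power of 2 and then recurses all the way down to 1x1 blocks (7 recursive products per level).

Matrix multiplication for 732x732 matrices:

Strassen's algorithm requires power-of-2 dimensions. Pad 732x732 to 1024x1024 (next power of 2).

Standard algorithm: 732^3 = 392223168 multiplications
Strassen's algorithm: 7^(log2(1024)) = 7^10 = 282475249 multiplications
Savings: 392223168 - 282475249 = 109747919 multiplications

Standard: 392223168 multiplications (732^3). Strassen: 282475249 multiplications (7^10, after padding to 1024x1024). Strassen reduces 8 recursive multiplications to 7 at each level.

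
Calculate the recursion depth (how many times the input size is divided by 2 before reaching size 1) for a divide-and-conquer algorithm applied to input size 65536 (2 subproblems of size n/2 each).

For divide and conquer with division factor 2:

Problem sizes at each level:
Level 0: 65536
Level 1: 32768
Level 2: 16384
Level 3: 8192
Level 4: 4096
Level 5: 2048
Level 6: 1024
Level 7: 512
Level 8: 256
Level 9: 128
Level 10: 64
Level 11: 32
Level 12: 16
Level 13: 8
Level 14: 4
Level 15: 2
Level 16: 1

The root is level 0 and the size-1 base case is level 16 (the tree spans levels 0 through 16, i.e. 17 levels counting the root), so the depth is the number of divisions: log_2(65536) = 16

The recursion tree depth is log_2(65536) = 16. At each level, the problem size is divided by 2, so it takes 16 divisions to reduce to a base case of size 1. The algorithm makes 2 recursive calls at each level.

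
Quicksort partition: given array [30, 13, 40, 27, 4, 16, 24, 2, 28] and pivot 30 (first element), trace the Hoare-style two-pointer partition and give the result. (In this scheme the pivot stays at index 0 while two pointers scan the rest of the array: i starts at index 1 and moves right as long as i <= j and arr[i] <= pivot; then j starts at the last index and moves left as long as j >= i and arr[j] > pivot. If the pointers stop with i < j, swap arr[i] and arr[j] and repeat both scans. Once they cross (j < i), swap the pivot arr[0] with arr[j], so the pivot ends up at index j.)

Hoare-style two-pointer partition with pivot = 30:

Initial array: [30, 13, 40, 27, 4, 16, 24, 2, 28]

Pointers start at i = 1, j = 8.
i stops at index 2 (arr[2]=40 > 30), j stops at index 8 (arr[8]=28 <= 30): swap arr[2] and arr[8], array becomes [30, 13, 28, 27, 4, 16, 24, 2, 40]
i ends at 8, j ends at 7: the pointers have crossed (j < i), so scanning stops.

Swap pivot arr[0] with arr[7] to place pivot at position 7: [2, 13, 28, 27, 4, 16, 24, 30, 40]
Pivot position: 7

After partitioning with pivot 30, the array becomes [2, 13, 28, 27, 4, 16, 24, 30, 40]. The pivot is placed at index 7. All elements to the left of the pivot are <= 30, and all elements to the right are > 30.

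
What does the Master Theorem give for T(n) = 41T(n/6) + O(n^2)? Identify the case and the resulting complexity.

Master Theorem for T(n) = 41T(n/6) + O(n^2):

a = 41, b = 6, c = 2
log_b(a) = log_6(41) = 2.0726

Case 1: c = 2 < log_6(41) = 2.0726
T(n) = O(n^(log_6 41))

For T(n) = 41T(n/6) + O(n^2): log_6(41) = 2.0726. This is Case 1 of the Master Theorem (c < log_b(a), work dominated by leaves), giving O(n^(log_6 41)).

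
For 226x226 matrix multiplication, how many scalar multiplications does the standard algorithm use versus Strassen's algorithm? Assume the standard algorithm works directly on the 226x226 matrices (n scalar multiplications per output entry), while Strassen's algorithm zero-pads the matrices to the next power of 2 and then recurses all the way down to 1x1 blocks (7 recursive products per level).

Matrix multiplication for 226x226 matrices:

Strassen's algorithm requires power-of-2 dimensions. Pad 226x226 to 256x256 (next power of 2).

Standard algorithm: 226^3 = 11543176 multiplications
Strassen's algorithm: 7^(log2(256)) = 7^8 = 5764801 multiplications
Savings: 11543176 - 5764801 = 5778375 multiplications

Standard: 11543176 multiplications (226^3). Strassen: 5764801 multiplications (7^8, after padding to 256x256). Strassen reduces 8 recursive multiplications to 7 at each level.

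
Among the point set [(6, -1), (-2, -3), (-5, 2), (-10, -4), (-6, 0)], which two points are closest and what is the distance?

Computing all pairwise distances among 5 points:

d((6, -1), (-2, -3)) = 8.2462
d((6, -1), (-5, 2)) = 11.4018
d((6, -1), (-10, -4)) = 16.2788
d((6, -1), (-6, 0)) = 12.0416
d((-2, -3), (-5, 2)) = 5.831
d((-2, -3), (-10, -4)) = 8.0623
d((-2, -3), (-6, 0)) = 5.0
d((-5, 2), (-10, -4)) = 7.8102
d((-5, 2), (-6, 0)) = 2.2361 <-- minimum
d((-10, -4), (-6, 0)) = 5.6569

Closest pair: (-5, 2) and (-6, 0) with distance 2.2361

The closest pair is (-5, 2) and (-6, 0) with Euclidean distance 2.2361. For 5 points, brute-force pairwise comparison is shown above. For large n, the divide-and-conquer algorithm (sort by x, recurse on halves, check the dividing strip) achieves O(n log n).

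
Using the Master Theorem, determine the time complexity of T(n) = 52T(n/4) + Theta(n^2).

Master Theorem for T(n) = 52T(n/4) + O(n^2):

a = 52, b = 4, c = 2
log_b(a) = log_4(52) = 2.8502

Case 1: c = 2 < log_4(52) = 2.8502
T(n) = O(n^(log_4 52))

For T(n) = 52T(n/4) + O(n^2): log_4(52) = 2.8502. This is Case 1 of the Master Theorem (c < log_b(a), work dominated by leaves), giving O(n^(log_4 52)).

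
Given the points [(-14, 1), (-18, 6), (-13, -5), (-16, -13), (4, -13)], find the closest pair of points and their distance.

Computing all pairwise distances among 5 points:

d((-14, 1), (-18, 6)) = 6.4031
d((-14, 1), (-13, -5)) = 6.0828 <-- minimum
d((-14, 1), (-16, -13)) = 14.1421
d((-14, 1), (4, -13)) = 22.8035
d((-18, 6), (-13, -5)) = 12.083
d((-18, 6), (-16, -13)) = 19.105
d((-18, 6), (4, -13)) = 29.0689
d((-13, -5), (-16, -13)) = 8.544
d((-13, -5), (4, -13)) = 18.7883
d((-16, -13), (4, -13)) = 20.0

Closest pair: (-14, 1) and (-13, -5) with distance 6.0828

The closest pair is (-14, 1) and (-13, -5) with Euclidean distance 6.0828. For 5 points, brute-force pairwise comparison is shown above. For large n, the divide-and-conquer algorithm (sort by x, recurse on halves, check the dividing strip) achieves O(n log n).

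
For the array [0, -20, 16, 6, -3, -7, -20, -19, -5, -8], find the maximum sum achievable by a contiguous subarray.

Using Kadane's algorithm on [0, -20, 16, 6, -3, -7, -20, -19, -5, -8]:

Scanning through the array:
Position 1 (value -20): max_ending_here = -20, max_so_far = 0
Position 2 (value 16): max_ending_here = 16, max_so_far = 16
Position 3 (value 6): max_ending_here = 22, max_so_far = 22
Position 4 (value -3): max_ending_here = 19, max_so_far = 22
Position 5 (value -7): max_ending_here = 12, max_so_far = 22
Position 6 (value -20): max_ending_here = -8, max_so_far = 22
Position 7 (value -19): max_ending_here = -19, max_so_far = 22
Position 8 (value -5): max_ending_here = -5, max_so_far = 22
Position 9 (value -8): max_ending_here = -8, max_so_far = 22

Maximum subarray: [16, 6]
Maximum sum: 22

The maximum subarray is [16, 6] with sum 22. This subarray runs from index 2 to index 3.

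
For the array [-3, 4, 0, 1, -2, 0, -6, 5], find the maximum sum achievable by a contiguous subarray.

Using Kadane's algorithm on [-3, 4, 0, 1, -2, 0, -6, 5]:

Scanning through the array:
Position 1 (value 4): max_ending_here = 4, max_so_far = 4
Position 2 (value 0): max_ending_here = 4, max_so_far = 4
Position 3 (value 1): max_ending_here = 5, max_so_far = 5
Position 4 (value -2): max_ending_here = 3, max_so_far = 5
Position 5 (value 0): max_ending_here = 3, max_so_far = 5
Position 6 (value -6): max_ending_here = -3, max_so_far = 5
Position 7 (value 5): max_ending_here = 5, max_so_far = 5

Maximum subarray: [4, 0, 1]
Maximum sum: 5

The maximum subarray is [4, 0, 1] with sum 5. This subarray runs from index 1 to index 3.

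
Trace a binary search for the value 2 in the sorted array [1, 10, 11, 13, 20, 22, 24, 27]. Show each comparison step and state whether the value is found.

Binary search for 2 in [1, 10, 11, 13, 20, 22, 24, 27]:

lo=0, hi=7, mid=3, arr[mid]=13 -> 13 > 2, search left half
lo=0, hi=2, mid=1, arr[mid]=10 -> 10 > 2, search left half
lo=0, hi=0, mid=0, arr[mid]=1 -> 1 < 2, search right half
lo=1 > hi=0, target 2 not found

Binary search determines that 2 is not in the array after 3 comparisons. The search space was exhausted without finding the target.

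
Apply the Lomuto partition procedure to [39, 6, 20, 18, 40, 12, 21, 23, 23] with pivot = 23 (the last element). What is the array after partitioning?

Lomuto partition with pivot = 23:

Initial array: [39, 6, 20, 18, 40, 12, 21, 23, 23]

arr[0]=39 > 23: no swap
arr[1]=6 <= 23: swap with position 0, array becomes [6, 39, 20, 18, 40, 12, 21, 23, 23]
arr[2]=20 <= 23: swap with position 1, array becomes [6, 20, 39, 18, 40, 12, 21, 23, 23]
arr[3]=18 <= 23: swap with position 2, array becomes [6, 20, 18, 39, 40, 12, 21, 23, 23]
arr[4]=40 > 23: no swap
arr[5]=12 <= 23: swap with position 3, array becomes [6, 20, 18, 12, 40, 39, 21, 23, 23]
arr[6]=21 <= 23: swap with position 4, array becomes [6, 20, 18, 12, 21, 39, 40, 23, 23]
arr[7]=23 <= 23: swap with position 5, array becomes [6, 20, 18, 12, 21, 23, 40, 39, 23]

Place pivot at position 6: [6, 20, 18, 12, 21, 23, 23, 39, 40]
Pivot position: 6

After partitioning with pivot 23, the array becomes [6, 20, 18, 12, 21, 23, 23, 39, 40]. The pivot is placed at index 6. All elements to the left of the pivot are <= 23, and all elements to the right are > 23.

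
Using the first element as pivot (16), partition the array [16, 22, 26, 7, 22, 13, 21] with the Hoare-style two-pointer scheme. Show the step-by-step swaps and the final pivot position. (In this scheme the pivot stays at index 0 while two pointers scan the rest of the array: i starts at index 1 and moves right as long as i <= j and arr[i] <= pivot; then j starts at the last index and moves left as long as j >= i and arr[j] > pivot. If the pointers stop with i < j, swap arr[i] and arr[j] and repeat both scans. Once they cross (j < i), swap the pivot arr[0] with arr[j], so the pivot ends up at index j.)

Hoare-style two-pointer partition with pivot = 16:

Initial array: [16, 22, 26, 7, 22, 13, 21]

Pointers start at i = 1, j = 6.
i stops at index 1 (arr[1]=22 > 16), j stops at index 5 (arr[5]=13 <= 16): swap arr[1] and arr[5], array becomes [16, 13, 26, 7, 22, 22, 21]
i stops at index 2 (arr[2]=26 > 16), j stops at index 3 (arr[3]=7 <= 16): swap arr[2] and arr[3], array becomes [16, 13, 7, 26, 22, 22, 21]
i ends at 3, j ends at 2: the pointers have crossed (j < i), so scanning stops.

Swap pivot arr[0] with arr[2] to place pivot at position 2: [7, 13, 16, 26, 22, 22, 21]
Pivot position: 2

After partitioning with pivot 16, the array becomes [7, 13, 16, 26, 22, 22, 21]. The pivot is placed at index 2. All elements to the left of the pivot are <= 16, and all elements to the right are > 16.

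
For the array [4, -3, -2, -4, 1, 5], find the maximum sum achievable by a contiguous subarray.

Using Kadane's algorithm on [4, -3, -2, -4, 1, 5]:

Scanning through the array:
Position 1 (value -3): max_ending_here = 1, max_so_far = 4
Position 2 (value -2): max_ending_here = -1, max_so_far = 4
Position 3 (value -4): max_ending_here = -4, max_so_far = 4
Position 4 (value 1): max_ending_here = 1, max_so_far = 4
Position 5 (value 5): max_ending_here = 6, max_so_far = 6

Maximum subarray: [1, 5]
Maximum sum: 6

The maximum subarray is [1, 5] with sum 6. This subarray runs from index 4 to index 5.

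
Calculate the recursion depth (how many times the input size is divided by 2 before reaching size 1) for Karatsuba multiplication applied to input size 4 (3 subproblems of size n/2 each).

For divide and conquer with division factor 2:

Problem sizes at each level:
Level 0: 4
Level 1: 2
Level 2: 1

The root is level 0 and the size-1 base case is level 2 (the tree spans levels 0 through 2, i.e. 3 levels counting the root), so the depth is the number of divisions: log_2(4) = 2

The recursion tree depth is log_2(4) = 2. At each level, the problem size is divided by 2, so it takes 2 divisions to reduce to a base case of size 1. The algorithm makes 3 recursive calls at each level.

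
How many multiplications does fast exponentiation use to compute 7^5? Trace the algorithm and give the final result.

Computing 7^5 by squaring (build up from 7^1; each line after the first costs one multiplication):

7^1 = 7
7^2 = (7^1)^2 = 7^2 = 49
7^4 = (7^2)^2 = 49^2 = 2401
7^5 = 7 * 7^4 = 7 * 2401 = 16807

Result: 16807
Multiplications needed: 3 (3 lines after 7^1)

7^5 = 16807. Using exponentiation by squaring, this requires 3 multiplications. The key idea: if the exponent is even, square the half-power; if odd, multiply by the base once.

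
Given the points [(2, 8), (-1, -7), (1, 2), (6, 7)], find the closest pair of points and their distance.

Computing all pairwise distances among 4 points:

d((2, 8), (-1, -7)) = 15.2971
d((2, 8), (1, 2)) = 6.0828
d((2, 8), (6, 7)) = 4.1231 <-- minimum
d((-1, -7), (1, 2)) = 9.2195
d((-1, -7), (6, 7)) = 15.6525
d((1, 2), (6, 7)) = 7.0711

Closest pair: (2, 8) and (6, 7) with distance 4.1231

The closest pair is (2, 8) and (6, 7) with Euclidean distance 4.1231. For 4 points, brute-force pairwise comparison is shown above. For large n, the divide-and-conquer algorithm (sort by x, recurse on halves, check the dividing strip) achieves O(n log n).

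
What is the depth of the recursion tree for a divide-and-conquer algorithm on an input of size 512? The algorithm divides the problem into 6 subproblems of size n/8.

For divide and conquer with division factor 8:

Problem sizes at each level:
Level 0: 512
Level 1: 64
Level 2: 8
Level 3: 1

The root is level 0 and the size-1 base case is level 3 (the tree spans levels 0 through 3, i.e. 4 levels counting the root), so the depth is the number of divisions: log_8(512) = 3

The recursion tree depth is log_8(512) = 3. At each level, the problem size is divided by 8, so it takes 3 divisions to reduce to a base case of size 1. The algorithm makes 6 recursive calls at each level.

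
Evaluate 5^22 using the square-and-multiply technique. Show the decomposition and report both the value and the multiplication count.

Computing 5^22 by squaring (build up from 5^1; each line after the first costs one multiplication):

5^1 = 5
5^2 = (5^1)^2 = 5^2 = 25
5^4 = (5^2)^2 = 25^2 = 625
5^5 = 5 * 5^4 = 5 * 625 = 3125
5^10 = (5^5)^2 = 3125^2 = 9765625
5^11 = 5 * 5^10 = 5 * 9765625 = 48828125
5^22 = (5^11)^2 = 48828125^2 = 2384185791015625

Result: 2384185791015625
Multiplications needed: 6 (6 lines after 5^1)

5^22 = 2384185791015625. Using exponentiation by squaring, this requires 6 multiplications. The key idea: if the exponent is even, square the half-power; if odd, multiply by the base once.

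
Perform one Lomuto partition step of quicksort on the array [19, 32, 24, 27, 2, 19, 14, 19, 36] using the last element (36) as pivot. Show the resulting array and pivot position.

Lomuto partition with pivot = 36:

Initial array: [19, 32, 24, 27, 2, 19, 14, 19, 36]

arr[0]=19 <= 36: swap with position 0, array becomes [19, 32, 24, 27, 2, 19, 14, 19, 36]
arr[1]=32 <= 36: swap with position 1, array becomes [19, 32, 24, 27, 2, 19, 14, 19, 36]
arr[2]=24 <= 36: swap with position 2, array becomes [19, 32, 24, 27, 2, 19, 14, 19, 36]
arr[3]=27 <= 36: swap with position 3, array becomes [19, 32, 24, 27, 2, 19, 14, 19, 36]
arr[4]=2 <= 36: swap with position 4, array becomes [19, 32, 24, 27, 2, 19, 14, 19, 36]
arr[5]=19 <= 36: swap with position 5, array becomes [19, 32, 24, 27, 2, 19, 14, 19, 36]
arr[6]=14 <= 36: swap with position 6, array becomes [19, 32, 24, 27, 2, 19, 14, 19, 36]
arr[7]=19 <= 36: swap with position 7, array becomes [19, 32, 24, 27, 2, 19, 14, 19, 36]

Place pivot at position 8: [19, 32, 24, 27, 2, 19, 14, 19, 36]
Pivot position: 8

After partitioning with pivot 36, the array becomes [19, 32, 24, 27, 2, 19, 14, 19, 36]. The pivot is placed at index 8. All elements to the left of the pivot are <= 36, and all elements to the right are > 36.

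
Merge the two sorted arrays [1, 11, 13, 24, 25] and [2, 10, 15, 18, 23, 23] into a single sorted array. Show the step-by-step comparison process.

Merging process:

Compare 1 vs 2: take 1 from left. Merged: [1]
Compare 11 vs 2: take 2 from right. Merged: [1, 2]
Compare 11 vs 10: take 10 from right. Merged: [1, 2, 10]
Compare 11 vs 15: take 11 from left. Merged: [1, 2, 10, 11]
Compare 13 vs 15: take 13 from left. Merged: [1, 2, 10, 11, 13]
Compare 24 vs 15: take 15 from right. Merged: [1, 2, 10, 11, 13, 15]
Compare 24 vs 18: take 18 from right. Merged: [1, 2, 10, 11, 13, 15, 18]
Compare 24 vs 23: take 23 from right. Merged: [1, 2, 10, 11, 13, 15, 18, 23]
Compare 24 vs 23: take 23 from right. Merged: [1, 2, 10, 11, 13, 15, 18, 23, 23]
Append remaining from left: [24, 25]. Merged: [1, 2, 10, 11, 13, 15, 18, 23, 23, 24, 25]

Final merged array: [1, 2, 10, 11, 13, 15, 18, 23, 23, 24, 25]
Total comparisons: 9

The merged array is [1, 2, 10, 11, 13, 15, 18, 23, 23, 24, 25], requiring 9 comparisons. The merge step runs in O(n) time where n is the total number of elements.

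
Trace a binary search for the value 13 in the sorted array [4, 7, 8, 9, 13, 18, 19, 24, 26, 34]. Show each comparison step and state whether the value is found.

Binary search for 13 in [4, 7, 8, 9, 13, 18, 19, 24, 26, 34]:

lo=0, hi=9, mid=4, arr[mid]=13 -> Found target at index 4!

Binary search finds 13 at index 4 after 1 comparisons. The search repeatedly halves the search space by comparing with the middle element.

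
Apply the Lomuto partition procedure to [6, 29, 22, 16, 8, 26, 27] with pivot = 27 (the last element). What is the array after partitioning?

Lomuto partition with pivot = 27:

Initial array: [6, 29, 22, 16, 8, 26, 27]

arr[0]=6 <= 27: swap with position 0, array becomes [6, 29, 22, 16, 8, 26, 27]
arr[1]=29 > 27: no swap
arr[2]=22 <= 27: swap with position 1, array becomes [6, 22, 29, 16, 8, 26, 27]
arr[3]=16 <= 27: swap with position 2, array becomes [6, 22, 16, 29, 8, 26, 27]
arr[4]=8 <= 27: swap with position 3, array becomes [6, 22, 16, 8, 29, 26, 27]
arr[5]=26 <= 27: swap with position 4, array becomes [6, 22, 16, 8, 26, 29, 27]

Place pivot at position 5: [6, 22, 16, 8, 26, 27, 29]
Pivot position: 5

After partitioning with pivot 27, the array becomes [6, 22, 16, 8, 26, 27, 29]. The pivot is placed at index 5. All elements to the left of the pivot are <= 27, and all elements to the right are > 27.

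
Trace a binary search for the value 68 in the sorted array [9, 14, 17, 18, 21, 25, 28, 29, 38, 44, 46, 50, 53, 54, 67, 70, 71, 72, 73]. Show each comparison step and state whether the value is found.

Binary search for 68 in [9, 14, 17, 18, 21, 25, 28, 29, 38, 44, 46, 50, 53, 54, 67, 70, 71, 72, 73]:

lo=0, hi=18, mid=9, arr[mid]=44 -> 44 < 68, search right half
lo=10, hi=18, mid=14, arr[mid]=67 -> 67 < 68, search right half
lo=15, hi=18, mid=16, arr[mid]=71 -> 71 > 68, search left half
lo=15, hi=15, mid=15, arr[mid]=70 -> 70 > 68, search left half
lo=15 > hi=14, target 68 not found

Binary search determines that 68 is not in the array after 4 comparisons. The search space was exhausted without finding the target.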